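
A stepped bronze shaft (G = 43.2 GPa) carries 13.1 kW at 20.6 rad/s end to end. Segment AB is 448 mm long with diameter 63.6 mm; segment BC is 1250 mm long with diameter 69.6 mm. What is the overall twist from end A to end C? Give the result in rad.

0.0121 rad

ω = 20.6 rad/s, so T = P/ω = 13.1×10³ / 20.60 = 635.9 N·m.
J_AB = π(0.0636)⁴/32 = 1.61×10^-6 m⁴; J_BC = π(0.0696)⁴/32 = 2.30×10^-6 m⁴.
θ = (T/G)·Σ L_i/J_i = (635.9/43.2×10⁹)·(0.448/1.61×10^-6 + 1.25/2.30×10^-6) = 0.01209 rad.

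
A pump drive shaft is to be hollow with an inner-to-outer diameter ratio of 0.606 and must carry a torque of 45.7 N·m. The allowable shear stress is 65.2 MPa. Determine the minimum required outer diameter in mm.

16.0 mm

For a hollow shaft with d_i/d_o = 0.606: τ_max = 16T/(π d_o³ (1−k⁴)), so d_o = [16T/(π τ_allow (1−k⁴))]^(1/3) = [16·45.70/(π·6.52×10^7·0.8651)]^(1/3) = 0.01604 m.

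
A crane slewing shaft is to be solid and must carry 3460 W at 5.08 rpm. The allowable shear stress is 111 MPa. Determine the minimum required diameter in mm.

ω = 2π·5.08/60 = 0.5320 rad/s, so T = P/ω = 3460 / 0.5320 = 6504 N·m.
For a solid shaft τ_max = 16T/(πd³), so d = (16T/(π τ_allow))^(1/3) = (16·6504/(π·1.11×10^8))^(1/3) = 0.06683 m.

66.8 mm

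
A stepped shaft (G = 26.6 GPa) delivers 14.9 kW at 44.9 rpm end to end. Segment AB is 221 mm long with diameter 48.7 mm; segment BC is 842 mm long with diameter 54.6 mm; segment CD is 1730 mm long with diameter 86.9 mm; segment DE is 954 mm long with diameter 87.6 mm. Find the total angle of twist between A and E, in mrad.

ω = 2π·44.9/60 = 4.702 rad/s, so T = P/ω = 14.9×10³ / 4.702 = 3169 N·m.
J_AB = π(0.0487)⁴/32 = 5.52×10^-7 m⁴; J_BC = π(0.0546)⁴/32 = 8.73×10^-7 m⁴; J_CD = π(0.0869)⁴/32 = 5.60×10^-6 m⁴; J_DE = π(0.0876)⁴/32 = 5.78×10^-6 m⁴.
θ = (T/G)·Σ L_i/J_i = (3169/26.6×10⁹)·(0.221/5.52×10^-7 + 0.842/8.73×10^-7 + 1.73/5.60×10^-6 + 0.954/5.78×10^-6) = 0.2191 rad.

219 mrad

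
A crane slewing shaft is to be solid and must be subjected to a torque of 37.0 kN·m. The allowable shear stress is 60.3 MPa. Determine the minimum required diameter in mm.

146 mm

For a solid shaft τ_max = 16T/(πd³), so d = (16T/(π τ_allow))^(1/3) = (16·37000/(π·6.03×10^7))^(1/3) = 0.1462 m.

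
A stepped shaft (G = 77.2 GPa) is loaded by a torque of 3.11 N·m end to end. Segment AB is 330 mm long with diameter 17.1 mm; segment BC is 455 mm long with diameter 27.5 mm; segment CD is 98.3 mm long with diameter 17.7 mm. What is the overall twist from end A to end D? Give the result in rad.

J_AB = π(0.0171)⁴/32 = 8.39×10^-9 m⁴; J_BC = π(0.0275)⁴/32 = 5.61×10^-8 m⁴; J_CD = π(0.0177)⁴/32 = 9.64×10^-9 m⁴.
θ = (T/G)·Σ L_i/J_i = (3.110/77.2×10⁹)·(0.330/8.39×10^-9 + 0.455/5.61×10^-8 + 0.0983/9.64×10^-9) = 2.321×10^-3 rad.

0.00232 rad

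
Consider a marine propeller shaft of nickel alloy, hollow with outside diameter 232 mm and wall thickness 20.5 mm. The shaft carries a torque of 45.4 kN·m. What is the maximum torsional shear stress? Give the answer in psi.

J = π(d_o⁴ − d_i⁴)/32 = π(0.232⁴ − 0.191⁴)/32 = 1.538×10^-4 m⁴.
τ_max = T·r/J = 45400 × 0.116 / 1.538×10^-4 = 3.425×10^7 Pa.

4970 psi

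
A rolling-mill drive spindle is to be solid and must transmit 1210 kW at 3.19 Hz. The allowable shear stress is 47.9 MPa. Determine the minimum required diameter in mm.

ω = 2π·3.19 = 20.04 rad/s, so T = P/ω = 1210×10³ / 20.04 = 60370 N·m.
For a solid shaft τ_max = 16T/(πd³), so d = (16T/(π τ_allow))^(1/3) = (16·60370/(π·4.79×10^7))^(1/3) = 0.1858 m.

186 mm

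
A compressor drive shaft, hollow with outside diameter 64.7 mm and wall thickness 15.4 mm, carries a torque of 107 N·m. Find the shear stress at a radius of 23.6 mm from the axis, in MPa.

J = π(d_o⁴ − d_i⁴)/32 = π(0.0647⁴ − 0.0339⁴)/32 = 1.591×10^-6 m⁴.
Shear stress varies linearly with radius: τ = T·r/J = 107.0 × 0.0236 / 1.591×10^-6 = 1.587×10^6 Pa.

1.59 MPa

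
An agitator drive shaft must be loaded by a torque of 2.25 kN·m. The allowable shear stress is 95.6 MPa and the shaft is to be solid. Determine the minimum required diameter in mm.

49.3 mm

For a solid shaft τ_max = 16T/(πd³), so d = (16T/(π τ_allow))^(1/3) = (16·2250/(π·9.56×10^7))^(1/3) = 0.04931 m.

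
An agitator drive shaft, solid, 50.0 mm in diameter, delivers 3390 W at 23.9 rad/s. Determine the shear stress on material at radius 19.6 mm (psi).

657 psi

ω = 23.9 rad/s, so T = P/ω = 3390 / 23.90 = 141.8 N·m.
J = πd⁴/32 = π(0.0500)⁴/32 = 6.136×10^-7 m⁴.
Shear stress varies linearly with radius: τ = T·r/J = 141.8 × 0.0196 / 6.136×10^-7 = 4.531×10^6 Pa.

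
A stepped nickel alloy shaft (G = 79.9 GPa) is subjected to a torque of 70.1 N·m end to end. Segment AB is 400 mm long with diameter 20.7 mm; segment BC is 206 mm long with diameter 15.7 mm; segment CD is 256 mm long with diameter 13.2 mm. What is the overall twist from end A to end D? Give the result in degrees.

7.17°

J_AB = π(0.0207)⁴/32 = 1.80×10^-8 m⁴; J_BC = π(0.0157)⁴/32 = 5.96×10^-9 m⁴; J_CD = π(0.0132)⁴/32 = 2.98×10^-9 m⁴.
θ = (T/G)·Σ L_i/J_i = (70.10/79.9×10⁹)·(0.400/1.80×10^-8 + 0.206/5.96×10^-9 + 0.256/2.98×10^-9) = 0.1251 rad.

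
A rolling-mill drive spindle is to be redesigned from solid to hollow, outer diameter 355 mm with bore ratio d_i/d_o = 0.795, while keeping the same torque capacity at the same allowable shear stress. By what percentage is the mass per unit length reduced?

48.3 %

Equal τ_max and T ⇒ the solid shaft needs d_s³ = d_o³(1−k⁴), so d_s = 355·(1−0.795⁴)^(1/3) = 299.5 mm.
Area ratio A_h/A_s = d_o²(1−k²)/d_s² = (1−k²)/(1−k⁴)^(2/3) = 0.5170.
Mass saving = 1 − 0.5170 = 48.3 %.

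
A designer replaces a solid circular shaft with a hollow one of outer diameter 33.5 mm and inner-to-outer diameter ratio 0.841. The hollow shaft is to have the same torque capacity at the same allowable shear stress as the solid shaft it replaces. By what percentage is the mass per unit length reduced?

53.5 %

Equal τ_max and T ⇒ the solid shaft needs d_s³ = d_o³(1−k⁴), so d_s = 33.5·(1−0.841⁴)^(1/3) = 26.58 mm.
Area ratio A_h/A_s = d_o²(1−k²)/d_s² = (1−k²)/(1−k⁴)^(2/3) = 0.4648.
Mass saving = 1 − 0.4648 = 53.5 %.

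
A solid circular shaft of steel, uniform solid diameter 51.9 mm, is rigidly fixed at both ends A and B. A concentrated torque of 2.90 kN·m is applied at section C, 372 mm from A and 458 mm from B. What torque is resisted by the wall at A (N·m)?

1600 N·m

With uniform GJ and both ends fixed, compatibility θ_AC = θ_CB gives T_A·a = T_B·b, together with T_A + T_B = T₀.
T_A = T₀·b/(a+b) = 2900·458/830.0 = 1600 N·m; T_B = 1300 N·m.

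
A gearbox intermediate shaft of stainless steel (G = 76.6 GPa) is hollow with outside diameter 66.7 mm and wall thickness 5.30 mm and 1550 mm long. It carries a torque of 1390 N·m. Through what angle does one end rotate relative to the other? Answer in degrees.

1.66°

J = π(d_o⁴ − d_i⁴)/32 = π(0.0667⁴ − 0.0561⁴)/32 = 9.707×10^-7 m⁴.
θ = T·L/(G·J) = 1390 × 1.55 / (76.6×10⁹ × 9.707×10^-7) = 0.02897 rad.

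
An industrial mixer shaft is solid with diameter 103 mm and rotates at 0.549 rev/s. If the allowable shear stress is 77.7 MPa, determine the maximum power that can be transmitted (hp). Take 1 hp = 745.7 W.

J = πd⁴/32 = π(0.103)⁴/32 = 1.105×10^-5 m⁴.
T_max = τ_allow·J/r = 7.77×10^7 × 1.105×10^-5 / 0.0515 = 16670 N·m.
ω = 2π·0.549 = 3.449 rad/s, so P_max = T_max·ω = 5.751×10^4 W.

77.1 hp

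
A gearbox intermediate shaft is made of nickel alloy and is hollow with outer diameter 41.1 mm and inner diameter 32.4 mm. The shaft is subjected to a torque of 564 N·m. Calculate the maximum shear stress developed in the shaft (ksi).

J = π(d_o⁴ − d_i⁴)/32 = π(0.0411⁴ − 0.0324⁴)/32 = 1.719×10^-7 m⁴.
τ_max = T·r/J = 564.0 × 0.0206 / 1.719×10^-7 = 6.741×10^7 Pa.

9.78 ksi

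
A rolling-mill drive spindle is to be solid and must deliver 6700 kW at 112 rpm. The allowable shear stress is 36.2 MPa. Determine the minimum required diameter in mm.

ω = 2π·112/60 = 11.73 rad/s, so T = P/ω = 6700×10³ / 11.73 = 571300 N·m.
For a solid shaft τ_max = 16T/(πd³), so d = (16T/(π τ_allow))^(1/3) = (16·571300/(π·3.62×10^7))^(1/3) = 0.4315 m.

432 mm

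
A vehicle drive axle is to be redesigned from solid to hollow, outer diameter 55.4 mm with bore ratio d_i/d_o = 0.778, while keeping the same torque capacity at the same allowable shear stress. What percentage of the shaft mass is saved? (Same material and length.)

Equal τ_max and T ⇒ the solid shaft needs d_s³ = d_o³(1−k⁴), so d_s = 55.4·(1−0.778⁴)^(1/3) = 47.58 mm.
Area ratio A_h/A_s = d_o²(1−k²)/d_s² = (1−k²)/(1−k⁴)^(2/3) = 0.5350.
Mass saving = 1 − 0.5350 = 46.5 %.

46.5 %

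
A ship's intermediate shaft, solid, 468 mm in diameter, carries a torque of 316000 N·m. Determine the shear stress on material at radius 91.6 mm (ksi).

J = πd⁴/32 = π(0.468)⁴/32 = 4.710×10^-3 m⁴.
Shear stress varies linearly with radius: τ = T·r/J = 316000 × 0.0916 / 4.710×10^-3 = 6.146×10^6 Pa.

0.891 ksi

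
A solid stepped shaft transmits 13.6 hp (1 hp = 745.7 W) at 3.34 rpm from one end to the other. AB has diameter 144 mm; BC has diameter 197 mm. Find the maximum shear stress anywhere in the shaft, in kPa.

49500 kPa

ω = 2π·3.34/60 = 0.3498 rad/s, so T = P/ω = 13.6×745.7 / 0.3498 = 29000 N·m.
Under the same torque, τ_max = 16T/(πd³) is largest where d is smallest — segment AB (d = 144 mm).
τ_max = 16·29000/(π·(0.144)³) = 4.946×10^7 Pa.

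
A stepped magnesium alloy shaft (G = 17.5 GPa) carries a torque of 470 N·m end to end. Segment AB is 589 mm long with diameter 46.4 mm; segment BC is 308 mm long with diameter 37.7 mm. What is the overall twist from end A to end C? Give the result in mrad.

J_AB = π(0.0464)⁴/32 = 4.55×10^-7 m⁴; J_BC = π(0.0377)⁴/32 = 1.98×10^-7 m⁴.
θ = (T/G)·Σ L_i/J_i = (470.0/17.5×10⁹)·(0.589/4.55×10^-7 + 0.308/1.98×10^-7) = 0.07647 rad.

76.5 mrad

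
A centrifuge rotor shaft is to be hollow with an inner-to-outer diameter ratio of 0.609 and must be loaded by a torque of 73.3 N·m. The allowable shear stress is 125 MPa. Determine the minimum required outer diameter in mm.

For a hollow shaft with d_i/d_o = 0.609: τ_max = 16T/(π d_o³ (1−k⁴)), so d_o = [16T/(π τ_allow (1−k⁴))]^(1/3) = [16·73.30/(π·1.25×10^8·0.8624)]^(1/3) = 0.01513 m.

15.1 mm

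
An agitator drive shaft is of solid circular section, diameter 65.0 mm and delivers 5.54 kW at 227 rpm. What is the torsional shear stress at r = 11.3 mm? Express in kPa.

ω = 2π·227/60 = 23.77 rad/s, so T = P/ω = 5.54×10³ / 23.77 = 233.1 N·m.
J = πd⁴/32 = π(0.0650)⁴/32 = 1.752×10^-6 m⁴.
Shear stress varies linearly with radius: τ = T·r/J = 233.1 × 0.0113 / 1.752×10^-6 = 1.503×10^6 Pa.

1500 kPa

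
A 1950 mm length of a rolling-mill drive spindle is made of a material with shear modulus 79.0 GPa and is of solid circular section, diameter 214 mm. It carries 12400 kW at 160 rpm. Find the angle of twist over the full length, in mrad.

ω = 2π·160/60 = 16.76 rad/s, so T = P/ω = 12400×10³ / 16.76 = 740100 N·m.
J = πd⁴/32 = π(0.214)⁴/32 = 2.059×10^-4 m⁴.
θ = T·L/(G·J) = 740100 × 1.95 / (79.0×10⁹ × 2.059×10^-4) = 0.08872 rad.

88.7 mrad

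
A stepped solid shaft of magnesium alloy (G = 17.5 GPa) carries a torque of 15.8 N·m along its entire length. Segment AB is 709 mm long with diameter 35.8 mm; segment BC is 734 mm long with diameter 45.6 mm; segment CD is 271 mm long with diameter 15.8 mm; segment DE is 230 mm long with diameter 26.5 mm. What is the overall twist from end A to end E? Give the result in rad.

J_AB = π(0.0358)⁴/32 = 1.61×10^-7 m⁴; J_BC = π(0.0456)⁴/32 = 4.24×10^-7 m⁴; J_CD = π(0.0158)⁴/32 = 6.12×10^-9 m⁴; J_DE = π(0.0265)⁴/32 = 4.84×10^-8 m⁴.
θ = (T/G)·Σ L_i/J_i = (15.80/17.5×10⁹)·(0.709/1.61×10^-7 + 0.734/4.24×10^-7 + 0.271/6.12×10^-9 + 0.230/4.84×10^-8) = 0.04981 rad.

0.0498 rad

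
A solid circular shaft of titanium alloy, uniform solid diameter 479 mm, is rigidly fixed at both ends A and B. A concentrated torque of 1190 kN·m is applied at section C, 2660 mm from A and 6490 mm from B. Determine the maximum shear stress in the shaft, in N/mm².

39.1 N/mm²

With uniform GJ and both ends fixed, compatibility θ_AC = θ_CB gives T_A·a = T_B·b, together with T_A + T_B = T₀.
T_A = T₀·b/(a+b) = 1.190e6·6490/9150 = 844100 N·m; T_B = 345900 N·m.
τ in each portion: τ_AC = 3.91×10^7 Pa, τ_CB = 1.60×10^7 Pa; maximum is in AC.
τ_max = T_AC·r/J = 844100·0.239/5.17×10^-3 = 3.911×10^7 Pa.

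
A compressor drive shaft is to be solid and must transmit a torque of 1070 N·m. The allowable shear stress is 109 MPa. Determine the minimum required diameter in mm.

36.8 mm

For a solid shaft τ_max = 16T/(πd³), so d = (16T/(π τ_allow))^(1/3) = (16·1070/(π·1.09×10^8))^(1/3) = 0.03684 m.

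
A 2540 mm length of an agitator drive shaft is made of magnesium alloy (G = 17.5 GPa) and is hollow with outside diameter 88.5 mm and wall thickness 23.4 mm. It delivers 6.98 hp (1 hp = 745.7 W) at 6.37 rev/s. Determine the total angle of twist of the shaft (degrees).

0.189°

ω = 2π·6.37 = 40.02 rad/s, so T = P/ω = 6.98×745.7 / 40.02 = 130.0 N·m.
J = π(d_o⁴ − d_i⁴)/32 = π(0.0885⁴ − 0.0417⁴)/32 = 5.726×10^-6 m⁴.
θ = T·L/(G·J) = 130.0 × 2.54 / (17.5×10⁹ × 5.726×10^-6) = 3.297×10^-3 rad.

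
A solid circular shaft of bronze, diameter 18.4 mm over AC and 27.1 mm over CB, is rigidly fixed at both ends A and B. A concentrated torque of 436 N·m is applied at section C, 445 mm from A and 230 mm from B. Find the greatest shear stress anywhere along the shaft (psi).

Compatibility: T_A·a/J_AC = T_B·b/J_CB with T_A + T_B = T₀.
J_AC = 1.13×10^-8 m⁴, J_CB = 5.30×10^-8 m⁴, so T_A = T₀·(J_AC/a)/((J_AC/a)+(J_CB/b)) = 43.15 N·m, T_B = 392.8 N·m.
τ in each portion: τ_AC = 3.53×10^7 Pa, τ_CB = 1.01×10^8 Pa; maximum is in CB.
τ_max = T_CB·r/J = 392.8·0.0136/5.30×10^-8 = 1.005×10^8 Pa.

14600 psi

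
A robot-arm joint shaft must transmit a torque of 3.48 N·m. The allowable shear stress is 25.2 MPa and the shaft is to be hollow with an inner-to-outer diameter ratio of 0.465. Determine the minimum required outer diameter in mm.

For a hollow shaft with d_i/d_o = 0.465: τ_max = 16T/(π d_o³ (1−k⁴)), so d_o = [16T/(π τ_allow (1−k⁴))]^(1/3) = [16·3.480/(π·2.52×10^7·0.9532)]^(1/3) = 0.009036 m.

9.04 mm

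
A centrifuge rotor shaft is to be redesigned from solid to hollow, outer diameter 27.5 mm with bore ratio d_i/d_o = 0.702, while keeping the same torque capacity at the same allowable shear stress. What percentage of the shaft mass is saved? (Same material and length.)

38.9 %

Equal τ_max and T ⇒ the solid shaft needs d_s³ = d_o³(1−k⁴), so d_s = 27.5·(1−0.702⁴)^(1/3) = 25.06 mm.
Area ratio A_h/A_s = d_o²(1−k²)/d_s² = (1−k²)/(1−k⁴)^(2/3) = 0.6106.
Mass saving = 1 − 0.6106 = 38.9 %.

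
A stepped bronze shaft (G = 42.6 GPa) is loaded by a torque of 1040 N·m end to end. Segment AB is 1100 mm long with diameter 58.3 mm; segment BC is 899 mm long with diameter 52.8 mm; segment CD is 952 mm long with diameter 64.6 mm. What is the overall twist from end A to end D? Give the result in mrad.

J_AB = π(0.0583)⁴/32 = 1.13×10^-6 m⁴; J_BC = π(0.0528)⁴/32 = 7.63×10^-7 m⁴; J_CD = π(0.0646)⁴/32 = 1.71×10^-6 m⁴.
θ = (T/G)·Σ L_i/J_i = (1040/42.6×10⁹)·(1.10/1.13×10^-6 + 0.899/7.63×10^-7 + 0.952/1.71×10^-6) = 0.06604 rad.

66.0 mrad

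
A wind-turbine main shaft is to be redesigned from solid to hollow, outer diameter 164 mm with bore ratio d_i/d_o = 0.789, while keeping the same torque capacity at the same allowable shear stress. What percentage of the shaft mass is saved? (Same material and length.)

Equal τ_max and T ⇒ the solid shaft needs d_s³ = d_o³(1−k⁴), so d_s = 164·(1−0.789⁴)^(1/3) = 139.3 mm.
Area ratio A_h/A_s = d_o²(1−k²)/d_s² = (1−k²)/(1−k⁴)^(2/3) = 0.5234.
Mass saving = 1 − 0.5234 = 47.7 %.

47.7 %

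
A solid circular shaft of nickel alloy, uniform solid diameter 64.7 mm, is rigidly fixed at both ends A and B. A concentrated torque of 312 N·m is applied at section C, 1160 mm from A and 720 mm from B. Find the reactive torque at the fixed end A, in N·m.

With uniform GJ and both ends fixed, compatibility θ_AC = θ_CB gives T_A·a = T_B·b, together with T_A + T_B = T₀.
T_A = T₀·b/(a+b) = 312.0·720/1880 = 119.5 N·m; T_B = 192.5 N·m.

119 N·m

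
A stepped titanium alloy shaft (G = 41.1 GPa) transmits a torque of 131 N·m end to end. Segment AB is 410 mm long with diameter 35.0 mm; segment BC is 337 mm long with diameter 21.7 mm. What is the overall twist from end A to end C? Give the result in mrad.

J_AB = π(0.0350)⁴/32 = 1.47×10^-7 m⁴; J_BC = π(0.0217)⁴/32 = 2.18×10^-8 m⁴.
θ = (T/G)·Σ L_i/J_i = (131.0/41.1×10⁹)·(0.410/1.47×10^-7 + 0.337/2.18×10^-8) = 0.05821 rad.

58.2 mrad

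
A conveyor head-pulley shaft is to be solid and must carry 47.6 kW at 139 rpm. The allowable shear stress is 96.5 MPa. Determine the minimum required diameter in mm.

55.7 mm

ω = 2π·139/60 = 14.56 rad/s, so T = P/ω = 47.6×10³ / 14.56 = 3270 N·m.
For a solid shaft τ_max = 16T/(πd³), so d = (16T/(π τ_allow))^(1/3) = (16·3270/(π·9.65×10^7))^(1/3) = 0.05568 m.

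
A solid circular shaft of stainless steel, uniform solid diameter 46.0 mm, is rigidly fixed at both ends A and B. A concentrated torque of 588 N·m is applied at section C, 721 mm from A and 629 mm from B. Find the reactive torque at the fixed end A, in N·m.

With uniform GJ and both ends fixed, compatibility θ_AC = θ_CB gives T_A·a = T_B·b, together with T_A + T_B = T₀.
T_A = T₀·b/(a+b) = 588.0·629/1350 = 274.0 N·m; T_B = 314.0 N·m.

274 N·m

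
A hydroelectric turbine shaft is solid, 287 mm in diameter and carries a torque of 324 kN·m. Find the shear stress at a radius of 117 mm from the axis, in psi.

8250 psi

J = πd⁴/32 = π(0.287)⁴/32 = 6.661×10^-4 m⁴.
Shear stress varies linearly with radius: τ = T·r/J = 324000 × 0.117 / 6.661×10^-4 = 5.691×10^7 Pa.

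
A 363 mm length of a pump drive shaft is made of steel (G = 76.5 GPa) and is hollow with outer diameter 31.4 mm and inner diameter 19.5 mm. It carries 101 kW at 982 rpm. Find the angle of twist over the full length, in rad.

0.0574 rad

ω = 2π·982/60 = 102.8 rad/s, so T = P/ω = 101×10³ / 102.8 = 982.2 N·m.
J = π(d_o⁴ − d_i⁴)/32 = π(0.0314⁴ − 0.0195⁴)/32 = 8.124×10^-8 m⁴.
θ = T·L/(G·J) = 982.2 × 0.363 / (76.5×10⁹ × 8.124×10^-8) = 0.05736 rad.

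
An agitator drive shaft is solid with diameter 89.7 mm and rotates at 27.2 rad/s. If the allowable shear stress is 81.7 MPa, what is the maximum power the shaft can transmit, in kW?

J = πd⁴/32 = π(0.0897)⁴/32 = 6.356×10^-6 m⁴.
T_max = τ_allow·J/r = 8.17×10^7 × 6.356×10^-6 / 0.0449 = 11580 N·m.
ω = 27.2 rad/s, so P_max = T_max·ω = 3.149×10^5 W.

315 kW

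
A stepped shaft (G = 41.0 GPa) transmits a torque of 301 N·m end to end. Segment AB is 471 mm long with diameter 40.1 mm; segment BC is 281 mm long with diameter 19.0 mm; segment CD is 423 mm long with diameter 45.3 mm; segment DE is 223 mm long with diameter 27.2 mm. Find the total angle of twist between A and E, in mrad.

213 mrad

J_AB = π(0.0401)⁴/32 = 2.54×10^-7 m⁴; J_BC = π(0.0190)⁴/32 = 1.28×10^-8 m⁴; J_CD = π(0.0453)⁴/32 = 4.13×10^-7 m⁴; J_DE = π(0.0272)⁴/32 = 5.37×10^-8 m⁴.
θ = (T/G)·Σ L_i/J_i = (301.0/41.0×10⁹)·(0.471/2.54×10^-7 + 0.281/1.28×10^-8 + 0.423/4.13×10^-7 + 0.223/5.37×10^-8) = 0.2128 rad.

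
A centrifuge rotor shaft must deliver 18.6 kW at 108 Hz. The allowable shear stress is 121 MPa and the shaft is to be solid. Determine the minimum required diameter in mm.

ω = 2π·108 = 678.6 rad/s, so T = P/ω = 18.6×10³ / 678.6 = 27.41 N·m.
For a solid shaft τ_max = 16T/(πd³), so d = (16T/(π τ_allow))^(1/3) = (16·27.41/(π·1.21×10^8))^(1/3) = 0.01049 m.

10.5 mm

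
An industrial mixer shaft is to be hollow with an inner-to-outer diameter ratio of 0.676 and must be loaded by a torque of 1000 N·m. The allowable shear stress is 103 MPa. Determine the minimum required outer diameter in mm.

For a hollow shaft with d_i/d_o = 0.676: τ_max = 16T/(π d_o³ (1−k⁴)), so d_o = [16T/(π τ_allow (1−k⁴))]^(1/3) = [16·1000/(π·1.03×10^8·0.7912)]^(1/3) = 0.03968 m.

39.7 mm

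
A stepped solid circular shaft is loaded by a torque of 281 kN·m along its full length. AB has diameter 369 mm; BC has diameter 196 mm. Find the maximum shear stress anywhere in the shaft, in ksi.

Under the same torque, τ_max = 16T/(πd³) is largest where d is smallest — segment BC (d = 196 mm).
τ_max = 16·281000/(π·(0.196)³) = 1.901×10^8 Pa.

27.6 ksi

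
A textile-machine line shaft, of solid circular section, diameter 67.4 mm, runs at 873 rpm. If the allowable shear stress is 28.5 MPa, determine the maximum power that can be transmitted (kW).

157 kW

J = πd⁴/32 = π(0.0674)⁴/32 = 2.026×10^-6 m⁴.
T_max = τ_allow·J/r = 2.85×10^7 × 2.026×10^-6 / 0.0337 = 1713 N·m.
ω = 2π·873/60 = 91.42 rad/s, so P_max = T_max·ω = 1.566×10^5 W.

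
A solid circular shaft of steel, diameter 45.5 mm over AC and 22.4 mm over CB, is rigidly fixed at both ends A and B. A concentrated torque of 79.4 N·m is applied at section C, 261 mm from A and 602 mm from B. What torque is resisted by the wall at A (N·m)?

Compatibility: T_A·a/J_AC = T_B·b/J_CB with T_A + T_B = T₀.
J_AC = 4.21×10^-7 m⁴, J_CB = 2.47×10^-8 m⁴, so T_A = T₀·(J_AC/a)/((J_AC/a)+(J_CB/b)) = 77.43 N·m, T_B = 1.972 N·m.

77.4 N·m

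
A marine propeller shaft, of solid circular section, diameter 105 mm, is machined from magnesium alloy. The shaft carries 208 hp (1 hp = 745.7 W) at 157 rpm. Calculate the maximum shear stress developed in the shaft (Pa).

ω = 2π·157/60 = 16.44 rad/s, so T = P/ω = 208×745.7 / 16.44 = 9434 N·m.
J = πd⁴/32 = π(0.105)⁴/32 = 1.193×10^-5 m⁴.
τ_max = T·r/J = 9434 × 0.0525 / 1.193×10^-5 = 4.151×10^7 Pa.

4.15e7 Pa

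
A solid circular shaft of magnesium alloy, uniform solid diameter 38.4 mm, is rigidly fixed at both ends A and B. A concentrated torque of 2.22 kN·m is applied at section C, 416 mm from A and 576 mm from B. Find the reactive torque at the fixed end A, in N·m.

With uniform GJ and both ends fixed, compatibility θ_AC = θ_CB gives T_A·a = T_B·b, together with T_A + T_B = T₀.
T_A = T₀·b/(a+b) = 2220·576/992.0 = 1289 N·m; T_B = 931.0 N·m.

1290 N·m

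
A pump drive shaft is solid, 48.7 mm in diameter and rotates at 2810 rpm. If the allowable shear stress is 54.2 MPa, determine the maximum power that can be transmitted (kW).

J = πd⁴/32 = π(0.0487)⁴/32 = 5.522×10^-7 m⁴.
T_max = τ_allow·J/r = 5.42×10^7 × 5.522×10^-7 / 0.0244 = 1229 N·m.
ω = 2π·2810/60 = 294.3 rad/s, so P_max = T_max·ω = 3.617×10^5 W.

362 kW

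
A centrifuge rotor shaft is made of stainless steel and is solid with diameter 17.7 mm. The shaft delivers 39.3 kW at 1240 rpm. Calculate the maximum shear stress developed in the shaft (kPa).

278000 kPa

ω = 2π·1240/60 = 129.9 rad/s, so T = P/ω = 39.3×10³ / 129.9 = 302.7 N·m.
J = πd⁴/32 = π(0.0177)⁴/32 = 9.636×10^-9 m⁴.
τ_max = T·r/J = 302.7 × 0.00885 / 9.636×10^-9 = 2.780×10^8 Pa.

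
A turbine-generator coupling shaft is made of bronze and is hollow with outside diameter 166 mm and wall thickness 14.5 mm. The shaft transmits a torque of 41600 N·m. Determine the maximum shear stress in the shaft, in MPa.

J = π(d_o⁴ − d_i⁴)/32 = π(0.166⁴ − 0.137⁴)/32 = 3.996×10^-5 m⁴.
τ_max = T·r/J = 41600 × 0.0830 / 3.996×10^-5 = 8.640×10^7 Pa.

86.4 MPa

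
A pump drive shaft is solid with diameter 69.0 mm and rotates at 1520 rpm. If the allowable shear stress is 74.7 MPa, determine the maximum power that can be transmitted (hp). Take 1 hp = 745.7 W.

1030 hp

J = πd⁴/32 = π(0.0690)⁴/32 = 2.225×10^-6 m⁴.
T_max = τ_allow·J/r = 7.47×10^7 × 2.225×10^-6 / 0.0345 = 4818 N·m.
ω = 2π·1520/60 = 159.2 rad/s, so P_max = T_max·ω = 7.670×10^5 W.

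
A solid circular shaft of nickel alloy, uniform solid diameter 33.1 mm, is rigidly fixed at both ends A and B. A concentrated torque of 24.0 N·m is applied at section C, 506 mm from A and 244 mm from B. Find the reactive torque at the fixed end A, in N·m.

7.81 N·m

With uniform GJ and both ends fixed, compatibility θ_AC = θ_CB gives T_A·a = T_B·b, together with T_A + T_B = T₀.
T_A = T₀·b/(a+b) = 24.00·244/750.0 = 7.808 N·m; T_B = 16.19 N·m.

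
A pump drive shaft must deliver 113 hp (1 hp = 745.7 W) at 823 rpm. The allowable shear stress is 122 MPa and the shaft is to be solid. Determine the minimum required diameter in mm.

ω = 2π·823/60 = 86.18 rad/s, so T = P/ω = 113×745.7 / 86.18 = 977.7 N·m.
For a solid shaft τ_max = 16T/(πd³), so d = (16T/(π τ_allow))^(1/3) = (16·977.7/(π·1.22×10^8))^(1/3) = 0.03443 m.

34.4 mm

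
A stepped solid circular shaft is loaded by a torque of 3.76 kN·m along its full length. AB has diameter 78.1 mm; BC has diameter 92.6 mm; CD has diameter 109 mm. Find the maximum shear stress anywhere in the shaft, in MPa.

40.2 MPa

Under the same torque, τ_max = 16T/(πd³) is largest where d is smallest — segment AB (d = 78.1 mm).
τ_max = 16·3760/(π·(0.0781)³) = 4.020×10^7 Pa.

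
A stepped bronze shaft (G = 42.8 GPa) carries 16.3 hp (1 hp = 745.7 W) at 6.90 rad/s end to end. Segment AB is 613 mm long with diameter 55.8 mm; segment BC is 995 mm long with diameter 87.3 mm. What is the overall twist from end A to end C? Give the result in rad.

0.0337 rad

ω = 6.90 rad/s, so T = P/ω = 16.3×745.7 / 6.900 = 1762 N·m.
J_AB = π(0.0558)⁴/32 = 9.52×10^-7 m⁴; J_BC = π(0.0873)⁴/32 = 5.70×10^-6 m⁴.
θ = (T/G)·Σ L_i/J_i = (1762/42.8×10⁹)·(0.613/9.52×10^-7 + 0.995/5.70×10^-6) = 0.03369 rad.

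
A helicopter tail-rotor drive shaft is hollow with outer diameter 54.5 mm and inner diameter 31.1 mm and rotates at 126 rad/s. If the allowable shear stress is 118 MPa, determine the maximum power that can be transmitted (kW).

422 kW

J = π(d_o⁴ − d_i⁴)/32 = π(0.0545⁴ − 0.0311⁴)/32 = 7.743×10^-7 m⁴.
T_max = τ_allow·J/r = 1.18×10^8 × 7.743×10^-7 / 0.0272 = 3353 N·m.
ω = 126 rad/s, so P_max = T_max·ω = 4.225×10^5 W.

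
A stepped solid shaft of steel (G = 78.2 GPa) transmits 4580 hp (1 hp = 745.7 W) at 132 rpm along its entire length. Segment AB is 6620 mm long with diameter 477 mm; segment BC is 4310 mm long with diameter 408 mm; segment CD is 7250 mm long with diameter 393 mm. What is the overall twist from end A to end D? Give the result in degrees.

ω = 2π·132/60 = 13.82 rad/s, so T = P/ω = 4580×745.7 / 13.82 = 247100 N·m.
J_AB = π(0.477)⁴/32 = 5.08×10^-3 m⁴; J_BC = π(0.408)⁴/32 = 2.72×10^-3 m⁴; J_CD = π(0.393)⁴/32 = 2.34×10^-3 m⁴.
θ = (T/G)·Σ L_i/J_i = (247100/78.2×10⁹)·(6.62/5.08×10^-3 + 4.31/2.72×10^-3 + 7.25/2.34×10^-3) = 0.01890 rad.

1.08°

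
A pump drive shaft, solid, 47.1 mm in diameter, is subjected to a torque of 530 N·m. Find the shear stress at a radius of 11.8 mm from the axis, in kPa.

J = πd⁴/32 = π(0.0471)⁴/32 = 4.832×10^-7 m⁴.
Shear stress varies linearly with radius: τ = T·r/J = 530.0 × 0.0118 / 4.832×10^-7 = 1.294×10^7 Pa.

12900 kPa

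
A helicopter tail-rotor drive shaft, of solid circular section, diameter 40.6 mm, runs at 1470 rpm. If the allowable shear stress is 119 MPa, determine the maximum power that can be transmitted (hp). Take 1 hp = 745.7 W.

J = πd⁴/32 = π(0.0406)⁴/32 = 2.667×10^-7 m⁴.
T_max = τ_allow·J/r = 1.19×10^8 × 2.667×10^-7 / 0.0203 = 1564 N·m.
ω = 2π·1470/60 = 153.9 rad/s, so P_max = T_max·ω = 2.407×10^5 W.

323 hp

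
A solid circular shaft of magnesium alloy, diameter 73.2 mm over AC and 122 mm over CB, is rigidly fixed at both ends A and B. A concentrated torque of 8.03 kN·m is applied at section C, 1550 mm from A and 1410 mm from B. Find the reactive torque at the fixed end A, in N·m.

Compatibility: T_A·a/J_AC = T_B·b/J_CB with T_A + T_B = T₀.
J_AC = 2.82×10^-6 m⁴, J_CB = 2.17×10^-5 m⁴, so T_A = T₀·(J_AC/a)/((J_AC/a)+(J_CB/b)) = 846.9 N·m, T_B = 7183 N·m.

847 N·m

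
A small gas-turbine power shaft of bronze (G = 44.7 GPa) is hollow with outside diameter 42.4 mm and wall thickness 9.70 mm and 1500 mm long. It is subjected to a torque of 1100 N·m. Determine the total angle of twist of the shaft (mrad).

J = π(d_o⁴ − d_i⁴)/32 = π(0.0424⁴ − 0.0230⁴)/32 = 2.898×10^-7 m⁴.
θ = T·L/(G·J) = 1100 × 1.50 / (44.7×10⁹ × 2.898×10^-7) = 0.1274 rad.

127 mrad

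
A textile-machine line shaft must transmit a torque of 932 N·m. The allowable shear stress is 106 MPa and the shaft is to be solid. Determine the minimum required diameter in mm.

For a solid shaft τ_max = 16T/(πd³), so d = (16T/(π τ_allow))^(1/3) = (16·932.0/(π·1.06×10^8))^(1/3) = 0.03551 m.

35.5 mm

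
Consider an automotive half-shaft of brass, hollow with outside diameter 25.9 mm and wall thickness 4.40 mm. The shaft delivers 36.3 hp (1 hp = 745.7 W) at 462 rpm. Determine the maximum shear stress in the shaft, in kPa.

ω = 2π·462/60 = 48.38 rad/s, so T = P/ω = 36.3×745.7 / 48.38 = 559.5 N·m.
J = π(d_o⁴ − d_i⁴)/32 = π(0.0259⁴ − 0.0171⁴)/32 = 3.578×10^-8 m⁴.
τ_max = T·r/J = 559.5 × 0.0129 / 3.578×10^-8 = 2.025×10^8 Pa.

202000 kPa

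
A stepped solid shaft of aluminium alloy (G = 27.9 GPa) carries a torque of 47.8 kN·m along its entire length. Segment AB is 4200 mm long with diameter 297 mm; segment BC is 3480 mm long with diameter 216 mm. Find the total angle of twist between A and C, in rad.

J_AB = π(0.297)⁴/32 = 7.64×10^-4 m⁴; J_BC = π(0.216)⁴/32 = 2.14×10^-4 m⁴.
θ = (T/G)·Σ L_i/J_i = (47800/27.9×10⁹)·(4.20/7.64×10^-4 + 3.48/2.14×10^-4) = 0.03732 rad.

0.0373 rad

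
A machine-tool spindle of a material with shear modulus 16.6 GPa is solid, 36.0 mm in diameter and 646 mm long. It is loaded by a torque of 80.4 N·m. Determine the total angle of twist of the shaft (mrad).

19.0 mrad

J = πd⁴/32 = π(0.0360)⁴/32 = 1.649×10^-7 m⁴.
θ = T·L/(G·J) = 80.40 × 0.646 / (16.6×10⁹ × 1.649×10^-7) = 0.01897 rad.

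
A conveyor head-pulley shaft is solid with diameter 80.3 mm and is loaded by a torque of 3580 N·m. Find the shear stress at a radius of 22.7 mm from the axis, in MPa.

J = πd⁴/32 = π(0.0803)⁴/32 = 4.082×10^-6 m⁴.
Shear stress varies linearly with radius: τ = T·r/J = 3580 × 0.0227 / 4.082×10^-6 = 1.991×10^7 Pa.

19.9 MPa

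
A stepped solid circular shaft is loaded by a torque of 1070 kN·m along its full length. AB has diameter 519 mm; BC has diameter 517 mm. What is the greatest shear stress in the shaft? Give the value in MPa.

39.4 MPa

Under the same torque, τ_max = 16T/(πd³) is largest where d is smallest — segment BC (d = 517 mm).
τ_max = 16·1.070e6/(π·(0.517)³) = 3.944×10^7 Pa.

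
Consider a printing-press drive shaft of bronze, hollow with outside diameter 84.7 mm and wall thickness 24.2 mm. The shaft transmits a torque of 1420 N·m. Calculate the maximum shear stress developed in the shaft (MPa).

J = π(d_o⁴ − d_i⁴)/32 = π(0.0847⁴ − 0.0363⁴)/32 = 4.882×10^-6 m⁴.
τ_max = T·r/J = 1420 × 0.0423 / 4.882×10^-6 = 1.232×10^7 Pa.

12.3 MPa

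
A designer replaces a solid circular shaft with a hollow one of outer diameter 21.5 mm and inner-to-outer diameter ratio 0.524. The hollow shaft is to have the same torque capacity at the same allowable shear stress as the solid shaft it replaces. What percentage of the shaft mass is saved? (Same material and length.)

23.6 %

Equal τ_max and T ⇒ the solid shaft needs d_s³ = d_o³(1−k⁴), so d_s = 21.5·(1−0.524⁴)^(1/3) = 20.95 mm.
Area ratio A_h/A_s = d_o²(1−k²)/d_s² = (1−k²)/(1−k⁴)^(2/3) = 0.7643.
Mass saving = 1 − 0.7643 = 23.6 %.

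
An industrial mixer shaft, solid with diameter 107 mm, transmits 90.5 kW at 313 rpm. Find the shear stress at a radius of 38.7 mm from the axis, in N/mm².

8.30 N/mm²

ω = 2π·313/60 = 32.78 rad/s, so T = P/ω = 90.5×10³ / 32.78 = 2761 N·m.
J = πd⁴/32 = π(0.107)⁴/32 = 1.287×10^-5 m⁴.
Shear stress varies linearly with radius: τ = T·r/J = 2761 × 0.0387 / 1.287×10^-5 = 8.303×10^6 Pa.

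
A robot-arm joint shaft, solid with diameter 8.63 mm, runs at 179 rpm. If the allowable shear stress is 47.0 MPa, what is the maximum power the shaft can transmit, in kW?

0.111 kW

J = πd⁴/32 = π(0.00863)⁴/32 = 5.446×10^-10 m⁴.
T_max = τ_allow·J/r = 4.70×10^7 × 5.446×10^-10 / 0.00432 = 5.931 N·m.
ω = 2π·179/60 = 18.74 rad/s, so P_max = T_max·ω = 111.2 W.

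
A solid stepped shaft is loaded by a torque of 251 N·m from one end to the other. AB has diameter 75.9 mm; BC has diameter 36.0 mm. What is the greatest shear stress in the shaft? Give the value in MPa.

27.4 MPa

Under the same torque, τ_max = 16T/(πd³) is largest where d is smallest — segment BC (d = 36.0 mm).
τ_max = 16·251.0/(π·(0.0360)³) = 2.740×10^7 Pa.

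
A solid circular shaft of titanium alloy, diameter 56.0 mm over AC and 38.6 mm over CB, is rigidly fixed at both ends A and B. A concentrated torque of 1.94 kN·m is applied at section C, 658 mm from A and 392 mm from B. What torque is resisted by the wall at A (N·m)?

Compatibility: T_A·a/J_AC = T_B·b/J_CB with T_A + T_B = T₀.
J_AC = 9.65×10^-7 m⁴, J_CB = 2.18×10^-7 m⁴, so T_A = T₀·(J_AC/a)/((J_AC/a)+(J_CB/b)) = 1407 N·m, T_B = 533.1 N·m.

1410 N·m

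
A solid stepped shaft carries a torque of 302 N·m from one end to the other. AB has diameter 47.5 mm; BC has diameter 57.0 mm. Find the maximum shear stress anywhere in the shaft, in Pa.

Under the same torque, τ_max = 16T/(πd³) is largest where d is smallest — segment AB (d = 47.5 mm).
τ_max = 16·302.0/(π·(0.0475)³) = 1.435×10^7 Pa.

1.44e7 Pa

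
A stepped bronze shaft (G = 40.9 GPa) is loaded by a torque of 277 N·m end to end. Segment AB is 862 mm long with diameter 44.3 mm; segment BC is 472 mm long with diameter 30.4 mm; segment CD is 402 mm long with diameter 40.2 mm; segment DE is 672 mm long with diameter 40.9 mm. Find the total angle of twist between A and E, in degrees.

4.63°

J_AB = π(0.0443)⁴/32 = 3.78×10^-7 m⁴; J_BC = π(0.0304)⁴/32 = 8.38×10^-8 m⁴; J_CD = π(0.0402)⁴/32 = 2.56×10^-7 m⁴; J_DE = π(0.0409)⁴/32 = 2.75×10^-7 m⁴.
θ = (T/G)·Σ L_i/J_i = (277.0/40.9×10⁹)·(0.862/3.78×10^-7 + 0.472/8.38×10^-8 + 0.402/2.56×10^-7 + 0.672/2.75×10^-7) = 0.08075 rad.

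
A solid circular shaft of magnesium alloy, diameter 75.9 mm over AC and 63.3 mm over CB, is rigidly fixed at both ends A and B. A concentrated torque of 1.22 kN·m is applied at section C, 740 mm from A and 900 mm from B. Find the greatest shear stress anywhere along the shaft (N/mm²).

Compatibility: T_A·a/J_AC = T_B·b/J_CB with T_A + T_B = T₀.
J_AC = 3.26×10^-6 m⁴, J_CB = 1.58×10^-6 m⁴, so T_A = T₀·(J_AC/a)/((J_AC/a)+(J_CB/b)) = 872.8 N·m, T_B = 347.2 N·m.
τ in each portion: τ_AC = 1.02×10^7 Pa, τ_CB = 6.97×10^6 Pa; maximum is in AC.
τ_max = T_AC·r/J = 872.8·0.0380/3.26×10^-6 = 1.017×10^7 Pa.

10.2 N/mm²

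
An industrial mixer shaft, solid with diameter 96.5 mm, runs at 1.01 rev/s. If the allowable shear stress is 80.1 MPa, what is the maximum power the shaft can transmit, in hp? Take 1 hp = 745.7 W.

J = πd⁴/32 = π(0.0965)⁴/32 = 8.514×10^-6 m⁴.
T_max = τ_allow·J/r = 8.01×10^7 × 8.514×10^-6 / 0.0483 = 14130 N·m.
ω = 2π·1.01 = 6.346 rad/s, so P_max = T_max·ω = 8.969×10^4 W.

120 hp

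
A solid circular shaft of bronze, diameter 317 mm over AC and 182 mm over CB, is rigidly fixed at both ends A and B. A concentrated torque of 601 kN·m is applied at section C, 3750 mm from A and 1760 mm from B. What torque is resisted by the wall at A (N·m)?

488000 N·m

Compatibility: T_A·a/J_AC = T_B·b/J_CB with T_A + T_B = T₀.
J_AC = 9.91×10^-4 m⁴, J_CB = 1.08×10^-4 m⁴, so T_A = T₀·(J_AC/a)/((J_AC/a)+(J_CB/b)) = 488000 N·m, T_B = 113000 N·m.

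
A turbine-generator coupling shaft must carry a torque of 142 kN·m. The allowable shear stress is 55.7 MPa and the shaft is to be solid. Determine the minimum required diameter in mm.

235 mm

For a solid shaft τ_max = 16T/(πd³), so d = (16T/(π τ_allow))^(1/3) = (16·142000/(π·5.57×10^7))^(1/3) = 0.2350 m.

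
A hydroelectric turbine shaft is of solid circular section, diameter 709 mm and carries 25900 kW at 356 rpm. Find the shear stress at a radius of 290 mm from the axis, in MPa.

8.12 MPa

ω = 2π·356/60 = 37.28 rad/s, so T = P/ω = 25900×10³ / 37.28 = 694700 N·m.
J = πd⁴/32 = π(0.709)⁴/32 = 0.02481 m⁴.
Shear stress varies linearly with radius: τ = T·r/J = 694700 × 0.290 / 0.02481 = 8.121×10^6 Pa.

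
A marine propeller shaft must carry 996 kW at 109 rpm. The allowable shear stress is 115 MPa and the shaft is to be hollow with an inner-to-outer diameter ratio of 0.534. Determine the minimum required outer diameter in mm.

161 mm

ω = 2π·109/60 = 11.41 rad/s, so T = P/ω = 996×10³ / 11.41 = 87260 N·m.
For a hollow shaft with d_i/d_o = 0.534: τ_max = 16T/(π d_o³ (1−k⁴)), so d_o = [16T/(π τ_allow (1−k⁴))]^(1/3) = [16·87260/(π·1.15×10^8·0.9187)]^(1/3) = 0.1614 m.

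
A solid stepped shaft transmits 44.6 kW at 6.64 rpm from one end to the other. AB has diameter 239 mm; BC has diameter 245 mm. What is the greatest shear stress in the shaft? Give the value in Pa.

ω = 2π·6.64/60 = 0.6953 rad/s, so T = P/ω = 44.6×10³ / 0.6953 = 64140 N·m.
Under the same torque, τ_max = 16T/(πd³) is largest where d is smallest — segment AB (d = 239 mm).
τ_max = 16·64140/(π·(0.239)³) = 2.393×10^7 Pa.

2.39e7 Pa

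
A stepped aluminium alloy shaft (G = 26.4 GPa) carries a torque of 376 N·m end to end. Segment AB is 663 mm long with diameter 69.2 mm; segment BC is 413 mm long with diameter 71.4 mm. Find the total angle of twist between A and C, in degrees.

0.372°

J_AB = π(0.0692)⁴/32 = 2.25×10^-6 m⁴; J_BC = π(0.0714)⁴/32 = 2.55×10^-6 m⁴.
θ = (T/G)·Σ L_i/J_i = (376.0/26.4×10⁹)·(0.663/2.25×10^-6 + 0.413/2.55×10^-6) = 6.500×10^-3 rad.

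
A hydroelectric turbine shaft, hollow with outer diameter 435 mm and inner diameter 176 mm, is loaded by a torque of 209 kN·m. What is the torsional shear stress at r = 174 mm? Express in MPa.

10.6 MPa

J = π(d_o⁴ − d_i⁴)/32 = π(0.435⁴ − 0.176⁴)/32 = 3.421×10^-3 m⁴.
Shear stress varies linearly with radius: τ = T·r/J = 209000 × 0.174 / 3.421×10^-3 = 1.063×10^7 Pa.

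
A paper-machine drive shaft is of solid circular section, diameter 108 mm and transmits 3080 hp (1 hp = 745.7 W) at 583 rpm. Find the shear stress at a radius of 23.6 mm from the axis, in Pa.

6.65e7 Pa

ω = 2π·583/60 = 61.05 rad/s, so T = P/ω = 3080×745.7 / 61.05 = 37620 N·m.
J = πd⁴/32 = π(0.108)⁴/32 = 1.336×10^-5 m⁴.
Shear stress varies linearly with radius: τ = T·r/J = 37620 × 0.0236 / 1.336×10^-5 = 6.647×10^7 Pa.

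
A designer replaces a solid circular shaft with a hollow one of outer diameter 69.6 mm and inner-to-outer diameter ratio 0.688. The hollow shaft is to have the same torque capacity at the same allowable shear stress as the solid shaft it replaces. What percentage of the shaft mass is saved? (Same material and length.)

Equal τ_max and T ⇒ the solid shaft needs d_s³ = d_o³(1−k⁴), so d_s = 69.6·(1−0.688⁴)^(1/3) = 63.96 mm.
Area ratio A_h/A_s = d_o²(1−k²)/d_s² = (1−k²)/(1−k⁴)^(2/3) = 0.6237.
Mass saving = 1 − 0.6237 = 37.6 %.

37.6 %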